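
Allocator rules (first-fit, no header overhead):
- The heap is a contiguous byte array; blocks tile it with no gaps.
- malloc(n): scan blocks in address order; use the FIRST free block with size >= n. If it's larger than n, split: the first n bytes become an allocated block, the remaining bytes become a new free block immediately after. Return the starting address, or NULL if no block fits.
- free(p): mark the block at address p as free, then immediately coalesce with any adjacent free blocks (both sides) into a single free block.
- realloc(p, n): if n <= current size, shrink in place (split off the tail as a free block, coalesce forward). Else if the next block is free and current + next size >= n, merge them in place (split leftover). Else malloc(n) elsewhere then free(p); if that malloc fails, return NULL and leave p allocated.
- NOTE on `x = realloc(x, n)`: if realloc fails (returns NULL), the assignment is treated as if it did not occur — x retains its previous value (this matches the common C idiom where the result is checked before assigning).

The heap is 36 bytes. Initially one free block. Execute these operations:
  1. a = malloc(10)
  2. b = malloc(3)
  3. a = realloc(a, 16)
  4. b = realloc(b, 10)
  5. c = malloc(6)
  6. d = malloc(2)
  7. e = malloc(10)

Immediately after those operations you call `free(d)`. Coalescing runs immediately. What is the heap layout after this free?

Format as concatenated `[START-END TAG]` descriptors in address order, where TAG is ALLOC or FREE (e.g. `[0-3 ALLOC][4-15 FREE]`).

Op 1: a = malloc(10) -> a = 0; heap: [0-9 ALLOC][10-35 FREE]
Op 2: b = malloc(3) -> b = 10; heap: [0-9 ALLOC][10-12 ALLOC][13-35 FREE]
Op 3: a = realloc(a, 16) -> a = 13; heap: [0-9 FREE][10-12 ALLOC][13-28 ALLOC][29-35 FREE]
Op 4: b = realloc(b, 10) -> b = 0; heap: [0-9 ALLOC][10-12 FREE][13-28 ALLOC][29-35 FREE]
Op 5: c = malloc(6) -> c = 29; heap: [0-9 ALLOC][10-12 FREE][13-28 ALLOC][29-34 ALLOC][35-35 FREE]
Op 6: d = malloc(2) -> d = 10; heap: [0-9 ALLOC][10-11 ALLOC][12-12 FREE][13-28 ALLOC][29-34 ALLOC][35-35 FREE]
Op 7: e = malloc(10) -> e = NULL; heap: [0-9 ALLOC][10-11 ALLOC][12-12 FREE][13-28 ALLOC][29-34 ALLOC][35-35 FREE]
free(d): d = 10 -> block [10-11 ALLOC]; mark free, coalesce with adjacent free neighbors -> [0-9 ALLOC][10-12 FREE][13-28 ALLOC][29-34 ALLOC][35-35 FREE]

Answer: [0-9 ALLOC][10-12 FREE][13-28 ALLOC][29-34 ALLOC][35-35 FREE]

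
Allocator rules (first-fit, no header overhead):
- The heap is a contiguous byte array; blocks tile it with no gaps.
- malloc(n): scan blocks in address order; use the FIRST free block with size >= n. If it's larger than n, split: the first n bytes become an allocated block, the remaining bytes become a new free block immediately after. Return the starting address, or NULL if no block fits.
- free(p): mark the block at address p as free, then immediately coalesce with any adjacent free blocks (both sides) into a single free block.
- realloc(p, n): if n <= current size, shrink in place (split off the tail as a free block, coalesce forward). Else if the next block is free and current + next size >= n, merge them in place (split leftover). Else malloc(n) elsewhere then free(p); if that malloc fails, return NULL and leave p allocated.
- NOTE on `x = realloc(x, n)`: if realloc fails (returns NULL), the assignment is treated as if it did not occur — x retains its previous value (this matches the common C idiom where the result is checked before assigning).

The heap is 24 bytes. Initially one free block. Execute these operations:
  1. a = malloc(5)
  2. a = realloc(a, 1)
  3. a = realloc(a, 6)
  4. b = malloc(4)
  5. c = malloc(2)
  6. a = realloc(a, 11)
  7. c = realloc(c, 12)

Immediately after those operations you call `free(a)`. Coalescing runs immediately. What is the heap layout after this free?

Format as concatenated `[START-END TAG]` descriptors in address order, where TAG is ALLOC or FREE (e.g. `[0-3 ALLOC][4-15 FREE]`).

Answer: [0-5 FREE][6-9 ALLOC][10-11 ALLOC][12-23 FREE]

Derivation:
Op 1: a = malloc(5) -> a = 0; heap: [0-4 ALLOC][5-23 FREE]
Op 2: a = realloc(a, 1) -> a = 0; heap: [0-0 ALLOC][1-23 FREE]
Op 3: a = realloc(a, 6) -> a = 0; heap: [0-5 ALLOC][6-23 FREE]
Op 4: b = malloc(4) -> b = 6; heap: [0-5 ALLOC][6-9 ALLOC][10-23 FREE]
Op 5: c = malloc(2) -> c = 10; heap: [0-5 ALLOC][6-9 ALLOC][10-11 ALLOC][12-23 FREE]
Op 6: a = realloc(a, 11) -> a = 12; heap: [0-5 FREE][6-9 ALLOC][10-11 ALLOC][12-22 ALLOC][23-23 FREE]
Op 7: c = realloc(c, 12) -> NULL (c unchanged); heap: [0-5 FREE][6-9 ALLOC][10-11 ALLOC][12-22 ALLOC][23-23 FREE]
free(a): a = 12 -> block [12-22 ALLOC]; mark free, coalesce with adjacent free neighbors -> [0-5 FREE][6-9 ALLOC][10-11 ALLOC][12-23 FREE]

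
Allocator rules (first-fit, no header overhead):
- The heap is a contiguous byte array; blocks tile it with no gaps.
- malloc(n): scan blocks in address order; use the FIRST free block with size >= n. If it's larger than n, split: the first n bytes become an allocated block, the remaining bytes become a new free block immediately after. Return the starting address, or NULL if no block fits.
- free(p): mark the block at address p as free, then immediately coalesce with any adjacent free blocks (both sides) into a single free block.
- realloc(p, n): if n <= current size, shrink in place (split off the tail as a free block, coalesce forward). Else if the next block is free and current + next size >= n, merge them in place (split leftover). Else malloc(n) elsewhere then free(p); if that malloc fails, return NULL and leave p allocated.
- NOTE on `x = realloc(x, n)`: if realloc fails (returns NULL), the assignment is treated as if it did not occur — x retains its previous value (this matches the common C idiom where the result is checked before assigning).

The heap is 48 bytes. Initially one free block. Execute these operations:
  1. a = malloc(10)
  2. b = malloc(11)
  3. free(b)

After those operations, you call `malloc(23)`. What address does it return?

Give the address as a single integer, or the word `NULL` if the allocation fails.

Op 1: a = malloc(10) -> a = 0; heap: [0-9 ALLOC][10-47 FREE]
Op 2: b = malloc(11) -> b = 10; heap: [0-9 ALLOC][10-20 ALLOC][21-47 FREE]
Op 3: free(b) -> (freed b); heap: [0-9 ALLOC][10-47 FREE]
malloc(23): first-fit scan over [0-9 ALLOC][10-47 FREE] -> 10

Answer: 10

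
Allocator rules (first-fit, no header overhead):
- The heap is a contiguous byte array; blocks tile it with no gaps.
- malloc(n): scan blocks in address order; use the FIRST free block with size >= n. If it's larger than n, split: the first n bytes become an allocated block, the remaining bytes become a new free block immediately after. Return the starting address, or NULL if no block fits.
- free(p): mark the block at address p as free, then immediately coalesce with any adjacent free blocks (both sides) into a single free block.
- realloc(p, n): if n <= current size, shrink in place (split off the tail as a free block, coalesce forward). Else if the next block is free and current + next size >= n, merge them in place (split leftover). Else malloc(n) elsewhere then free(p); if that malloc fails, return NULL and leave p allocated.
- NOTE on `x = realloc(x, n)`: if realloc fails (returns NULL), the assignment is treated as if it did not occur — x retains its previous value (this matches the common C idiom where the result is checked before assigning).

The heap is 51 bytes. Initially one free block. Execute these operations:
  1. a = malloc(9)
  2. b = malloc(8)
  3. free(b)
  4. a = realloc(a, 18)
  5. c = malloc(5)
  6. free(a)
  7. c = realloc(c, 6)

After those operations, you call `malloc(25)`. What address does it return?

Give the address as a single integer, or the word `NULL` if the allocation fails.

Answer: 24

Derivation:
Op 1: a = malloc(9) -> a = 0; heap: [0-8 ALLOC][9-50 FREE]
Op 2: b = malloc(8) -> b = 9; heap: [0-8 ALLOC][9-16 ALLOC][17-50 FREE]
Op 3: free(b) -> (freed b); heap: [0-8 ALLOC][9-50 FREE]
Op 4: a = realloc(a, 18) -> a = 0; heap: [0-17 ALLOC][18-50 FREE]
Op 5: c = malloc(5) -> c = 18; heap: [0-17 ALLOC][18-22 ALLOC][23-50 FREE]
Op 6: free(a) -> (freed a); heap: [0-17 FREE][18-22 ALLOC][23-50 FREE]
Op 7: c = realloc(c, 6) -> c = 18; heap: [0-17 FREE][18-23 ALLOC][24-50 FREE]
malloc(25): first-fit scan over [0-17 FREE][18-23 ALLOC][24-50 FREE] -> 24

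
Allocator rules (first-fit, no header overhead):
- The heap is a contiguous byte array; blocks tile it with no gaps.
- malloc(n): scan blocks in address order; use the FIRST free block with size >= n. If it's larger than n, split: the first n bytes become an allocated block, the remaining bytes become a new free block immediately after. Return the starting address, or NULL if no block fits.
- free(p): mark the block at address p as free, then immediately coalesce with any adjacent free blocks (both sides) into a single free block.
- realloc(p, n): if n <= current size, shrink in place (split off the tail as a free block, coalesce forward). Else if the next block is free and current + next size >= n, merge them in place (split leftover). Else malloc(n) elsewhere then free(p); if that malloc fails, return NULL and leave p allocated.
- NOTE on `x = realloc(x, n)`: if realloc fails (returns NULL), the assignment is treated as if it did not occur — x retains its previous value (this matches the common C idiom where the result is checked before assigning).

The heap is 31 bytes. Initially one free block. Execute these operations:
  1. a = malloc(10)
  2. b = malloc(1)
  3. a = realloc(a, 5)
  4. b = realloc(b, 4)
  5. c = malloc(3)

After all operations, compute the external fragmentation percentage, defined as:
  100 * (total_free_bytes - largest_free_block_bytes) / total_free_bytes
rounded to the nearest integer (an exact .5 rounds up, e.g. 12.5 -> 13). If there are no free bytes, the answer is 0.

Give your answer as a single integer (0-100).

Op 1: a = malloc(10) -> a = 0; heap: [0-9 ALLOC][10-30 FREE]
Op 2: b = malloc(1) -> b = 10; heap: [0-9 ALLOC][10-10 ALLOC][11-30 FREE]
Op 3: a = realloc(a, 5) -> a = 0; heap: [0-4 ALLOC][5-9 FREE][10-10 ALLOC][11-30 FREE]
Op 4: b = realloc(b, 4) -> b = 10; heap: [0-4 ALLOC][5-9 FREE][10-13 ALLOC][14-30 FREE]
Op 5: c = malloc(3) -> c = 5; heap: [0-4 ALLOC][5-7 ALLOC][8-9 FREE][10-13 ALLOC][14-30 FREE]
Free blocks: [2 17] total_free=19 largest=17 -> 100*(19-17)/19 = 200/19 ≈ 10.526 -> rounds to 11

Answer: 11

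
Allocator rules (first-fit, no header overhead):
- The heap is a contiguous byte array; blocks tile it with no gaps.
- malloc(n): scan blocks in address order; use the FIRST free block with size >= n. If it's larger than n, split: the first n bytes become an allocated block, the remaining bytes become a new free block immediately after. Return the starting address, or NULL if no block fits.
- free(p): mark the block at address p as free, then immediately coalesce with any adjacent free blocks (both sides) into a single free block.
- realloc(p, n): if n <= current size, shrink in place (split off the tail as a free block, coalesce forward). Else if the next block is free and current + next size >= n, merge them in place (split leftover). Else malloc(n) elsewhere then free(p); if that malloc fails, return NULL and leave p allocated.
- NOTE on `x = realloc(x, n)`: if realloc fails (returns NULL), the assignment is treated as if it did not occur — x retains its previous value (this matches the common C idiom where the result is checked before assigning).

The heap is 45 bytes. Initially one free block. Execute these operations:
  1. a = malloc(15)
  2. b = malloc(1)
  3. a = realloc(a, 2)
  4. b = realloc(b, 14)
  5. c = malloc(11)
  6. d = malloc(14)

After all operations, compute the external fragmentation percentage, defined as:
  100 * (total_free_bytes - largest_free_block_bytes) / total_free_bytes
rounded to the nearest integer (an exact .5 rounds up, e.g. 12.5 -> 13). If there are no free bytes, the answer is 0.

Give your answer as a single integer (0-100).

Answer: 50

Derivation:
Op 1: a = malloc(15) -> a = 0; heap: [0-14 ALLOC][15-44 FREE]
Op 2: b = malloc(1) -> b = 15; heap: [0-14 ALLOC][15-15 ALLOC][16-44 FREE]
Op 3: a = realloc(a, 2) -> a = 0; heap: [0-1 ALLOC][2-14 FREE][15-15 ALLOC][16-44 FREE]
Op 4: b = realloc(b, 14) -> b = 15; heap: [0-1 ALLOC][2-14 FREE][15-28 ALLOC][29-44 FREE]
Op 5: c = malloc(11) -> c = 2; heap: [0-1 ALLOC][2-12 ALLOC][13-14 FREE][15-28 ALLOC][29-44 FREE]
Op 6: d = malloc(14) -> d = 29; heap: [0-1 ALLOC][2-12 ALLOC][13-14 FREE][15-28 ALLOC][29-42 ALLOC][43-44 FREE]
Free blocks: [2 2] total_free=4 largest=2 -> 100*(4-2)/4 = 200/4 = 50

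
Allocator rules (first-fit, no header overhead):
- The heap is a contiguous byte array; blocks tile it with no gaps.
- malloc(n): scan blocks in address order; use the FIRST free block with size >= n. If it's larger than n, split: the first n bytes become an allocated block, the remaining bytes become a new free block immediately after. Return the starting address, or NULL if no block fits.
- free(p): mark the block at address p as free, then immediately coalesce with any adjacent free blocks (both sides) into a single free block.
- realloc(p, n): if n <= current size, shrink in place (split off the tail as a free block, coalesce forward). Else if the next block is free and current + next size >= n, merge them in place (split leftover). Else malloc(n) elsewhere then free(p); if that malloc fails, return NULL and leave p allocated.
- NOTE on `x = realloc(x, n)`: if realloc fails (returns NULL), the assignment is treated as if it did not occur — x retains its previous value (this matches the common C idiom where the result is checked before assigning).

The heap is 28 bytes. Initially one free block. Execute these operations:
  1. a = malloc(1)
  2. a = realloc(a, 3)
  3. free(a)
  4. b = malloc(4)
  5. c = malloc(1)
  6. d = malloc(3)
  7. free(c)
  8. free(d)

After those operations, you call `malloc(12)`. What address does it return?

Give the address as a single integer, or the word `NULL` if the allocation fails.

Op 1: a = malloc(1) -> a = 0; heap: [0-0 ALLOC][1-27 FREE]
Op 2: a = realloc(a, 3) -> a = 0; heap: [0-2 ALLOC][3-27 FREE]
Op 3: free(a) -> (freed a); heap: [0-27 FREE]
Op 4: b = malloc(4) -> b = 0; heap: [0-3 ALLOC][4-27 FREE]
Op 5: c = malloc(1) -> c = 4; heap: [0-3 ALLOC][4-4 ALLOC][5-27 FREE]
Op 6: d = malloc(3) -> d = 5; heap: [0-3 ALLOC][4-4 ALLOC][5-7 ALLOC][8-27 FREE]
Op 7: free(c) -> (freed c); heap: [0-3 ALLOC][4-4 FREE][5-7 ALLOC][8-27 FREE]
Op 8: free(d) -> (freed d); heap: [0-3 ALLOC][4-27 FREE]
malloc(12): first-fit scan over [0-3 ALLOC][4-27 FREE] -> 4

Answer: 4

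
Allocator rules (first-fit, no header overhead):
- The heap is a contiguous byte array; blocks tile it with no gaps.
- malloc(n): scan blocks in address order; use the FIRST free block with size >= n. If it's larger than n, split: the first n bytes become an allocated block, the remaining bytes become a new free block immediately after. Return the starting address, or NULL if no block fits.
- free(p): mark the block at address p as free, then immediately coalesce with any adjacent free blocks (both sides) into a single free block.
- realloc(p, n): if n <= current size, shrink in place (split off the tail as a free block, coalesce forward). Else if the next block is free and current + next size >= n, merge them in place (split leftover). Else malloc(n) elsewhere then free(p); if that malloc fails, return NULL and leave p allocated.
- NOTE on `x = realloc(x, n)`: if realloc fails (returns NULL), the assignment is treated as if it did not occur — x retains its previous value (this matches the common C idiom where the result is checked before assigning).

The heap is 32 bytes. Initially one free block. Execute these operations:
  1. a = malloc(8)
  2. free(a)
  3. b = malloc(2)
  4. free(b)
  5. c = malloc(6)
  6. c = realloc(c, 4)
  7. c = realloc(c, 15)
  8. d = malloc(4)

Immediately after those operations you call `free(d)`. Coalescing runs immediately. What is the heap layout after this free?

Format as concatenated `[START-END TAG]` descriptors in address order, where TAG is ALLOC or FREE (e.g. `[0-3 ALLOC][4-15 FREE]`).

Op 1: a = malloc(8) -> a = 0; heap: [0-7 ALLOC][8-31 FREE]
Op 2: free(a) -> (freed a); heap: [0-31 FREE]
Op 3: b = malloc(2) -> b = 0; heap: [0-1 ALLOC][2-31 FREE]
Op 4: free(b) -> (freed b); heap: [0-31 FREE]
Op 5: c = malloc(6) -> c = 0; heap: [0-5 ALLOC][6-31 FREE]
Op 6: c = realloc(c, 4) -> c = 0; heap: [0-3 ALLOC][4-31 FREE]
Op 7: c = realloc(c, 15) -> c = 0; heap: [0-14 ALLOC][15-31 FREE]
Op 8: d = malloc(4) -> d = 15; heap: [0-14 ALLOC][15-18 ALLOC][19-31 FREE]
free(d): d = 15 -> block [15-18 ALLOC]; mark free, coalesce with adjacent free neighbors -> [0-14 ALLOC][15-31 FREE]

Answer: [0-14 ALLOC][15-31 FREE]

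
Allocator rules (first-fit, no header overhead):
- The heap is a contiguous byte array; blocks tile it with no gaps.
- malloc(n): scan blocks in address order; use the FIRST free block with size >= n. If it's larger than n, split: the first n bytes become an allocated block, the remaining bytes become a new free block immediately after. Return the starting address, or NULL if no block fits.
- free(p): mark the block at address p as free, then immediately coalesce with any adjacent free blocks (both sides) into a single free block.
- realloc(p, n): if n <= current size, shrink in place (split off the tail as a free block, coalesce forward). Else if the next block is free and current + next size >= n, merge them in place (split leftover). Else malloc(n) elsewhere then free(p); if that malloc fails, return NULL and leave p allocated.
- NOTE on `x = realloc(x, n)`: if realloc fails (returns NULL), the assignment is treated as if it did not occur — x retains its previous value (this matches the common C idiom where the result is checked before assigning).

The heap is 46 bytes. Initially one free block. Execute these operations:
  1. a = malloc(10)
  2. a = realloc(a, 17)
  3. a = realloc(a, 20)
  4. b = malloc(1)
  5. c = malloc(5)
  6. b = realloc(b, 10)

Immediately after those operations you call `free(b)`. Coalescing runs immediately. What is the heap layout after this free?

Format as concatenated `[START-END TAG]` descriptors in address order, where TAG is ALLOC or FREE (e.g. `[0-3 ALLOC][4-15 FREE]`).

Answer: [0-19 ALLOC][20-20 FREE][21-25 ALLOC][26-45 FREE]

Derivation:
Op 1: a = malloc(10) -> a = 0; heap: [0-9 ALLOC][10-45 FREE]
Op 2: a = realloc(a, 17) -> a = 0; heap: [0-16 ALLOC][17-45 FREE]
Op 3: a = realloc(a, 20) -> a = 0; heap: [0-19 ALLOC][20-45 FREE]
Op 4: b = malloc(1) -> b = 20; heap: [0-19 ALLOC][20-20 ALLOC][21-45 FREE]
Op 5: c = malloc(5) -> c = 21; heap: [0-19 ALLOC][20-20 ALLOC][21-25 ALLOC][26-45 FREE]
Op 6: b = realloc(b, 10) -> b = 26; heap: [0-19 ALLOC][20-20 FREE][21-25 ALLOC][26-35 ALLOC][36-45 FREE]
free(b): b = 26 -> block [26-35 ALLOC]; mark free, coalesce with adjacent free neighbors -> [0-19 ALLOC][20-20 FREE][21-25 ALLOC][26-45 FREE]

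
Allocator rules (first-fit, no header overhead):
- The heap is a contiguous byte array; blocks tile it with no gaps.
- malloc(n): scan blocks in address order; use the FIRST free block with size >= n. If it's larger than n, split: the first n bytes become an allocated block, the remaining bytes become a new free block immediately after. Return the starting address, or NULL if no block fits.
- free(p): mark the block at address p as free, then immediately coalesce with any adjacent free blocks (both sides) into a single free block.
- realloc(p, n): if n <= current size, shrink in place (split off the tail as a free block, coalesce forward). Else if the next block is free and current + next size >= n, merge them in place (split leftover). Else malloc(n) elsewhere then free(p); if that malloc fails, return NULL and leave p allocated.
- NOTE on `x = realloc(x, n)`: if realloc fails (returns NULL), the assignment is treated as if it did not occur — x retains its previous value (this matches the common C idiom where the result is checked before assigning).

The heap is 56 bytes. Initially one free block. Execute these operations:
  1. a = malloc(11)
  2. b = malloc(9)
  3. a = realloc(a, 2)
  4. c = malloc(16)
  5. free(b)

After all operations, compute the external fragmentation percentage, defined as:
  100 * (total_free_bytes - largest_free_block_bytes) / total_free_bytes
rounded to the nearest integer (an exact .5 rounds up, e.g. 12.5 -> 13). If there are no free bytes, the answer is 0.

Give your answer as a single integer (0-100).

Op 1: a = malloc(11) -> a = 0; heap: [0-10 ALLOC][11-55 FREE]
Op 2: b = malloc(9) -> b = 11; heap: [0-10 ALLOC][11-19 ALLOC][20-55 FREE]
Op 3: a = realloc(a, 2) -> a = 0; heap: [0-1 ALLOC][2-10 FREE][11-19 ALLOC][20-55 FREE]
Op 4: c = malloc(16) -> c = 20; heap: [0-1 ALLOC][2-10 FREE][11-19 ALLOC][20-35 ALLOC][36-55 FREE]
Op 5: free(b) -> (freed b); heap: [0-1 ALLOC][2-19 FREE][20-35 ALLOC][36-55 FREE]
Free blocks: [18 20] total_free=38 largest=20 -> 100*(38-20)/38 = 1800/38 ≈ 47.368 -> rounds to 47

Answer: 47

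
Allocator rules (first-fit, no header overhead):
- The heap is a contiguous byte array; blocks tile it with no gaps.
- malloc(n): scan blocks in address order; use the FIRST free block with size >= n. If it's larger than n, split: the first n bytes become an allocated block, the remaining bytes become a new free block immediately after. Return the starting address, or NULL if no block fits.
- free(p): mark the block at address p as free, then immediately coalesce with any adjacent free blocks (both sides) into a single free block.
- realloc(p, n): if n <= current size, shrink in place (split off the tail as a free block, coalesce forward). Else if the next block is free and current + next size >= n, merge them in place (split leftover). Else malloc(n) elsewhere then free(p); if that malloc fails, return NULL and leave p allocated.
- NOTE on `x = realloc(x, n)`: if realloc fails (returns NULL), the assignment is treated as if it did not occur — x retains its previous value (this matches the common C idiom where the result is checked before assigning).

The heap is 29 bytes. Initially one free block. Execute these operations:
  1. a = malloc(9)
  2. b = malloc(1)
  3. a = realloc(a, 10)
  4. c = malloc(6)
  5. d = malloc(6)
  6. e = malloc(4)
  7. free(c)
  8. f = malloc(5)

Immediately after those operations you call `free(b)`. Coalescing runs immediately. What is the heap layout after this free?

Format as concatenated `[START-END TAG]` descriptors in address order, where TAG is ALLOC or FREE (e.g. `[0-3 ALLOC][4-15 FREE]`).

Op 1: a = malloc(9) -> a = 0; heap: [0-8 ALLOC][9-28 FREE]
Op 2: b = malloc(1) -> b = 9; heap: [0-8 ALLOC][9-9 ALLOC][10-28 FREE]
Op 3: a = realloc(a, 10) -> a = 10; heap: [0-8 FREE][9-9 ALLOC][10-19 ALLOC][20-28 FREE]
Op 4: c = malloc(6) -> c = 0; heap: [0-5 ALLOC][6-8 FREE][9-9 ALLOC][10-19 ALLOC][20-28 FREE]
Op 5: d = malloc(6) -> d = 20; heap: [0-5 ALLOC][6-8 FREE][9-9 ALLOC][10-19 ALLOC][20-25 ALLOC][26-28 FREE]
Op 6: e = malloc(4) -> e = NULL; heap: [0-5 ALLOC][6-8 FREE][9-9 ALLOC][10-19 ALLOC][20-25 ALLOC][26-28 FREE]
Op 7: free(c) -> (freed c); heap: [0-8 FREE][9-9 ALLOC][10-19 ALLOC][20-25 ALLOC][26-28 FREE]
Op 8: f = malloc(5) -> f = 0; heap: [0-4 ALLOC][5-8 FREE][9-9 ALLOC][10-19 ALLOC][20-25 ALLOC][26-28 FREE]
free(b): b = 9 -> block [9-9 ALLOC]; mark free, coalesce with adjacent free neighbors -> [0-4 ALLOC][5-9 FREE][10-19 ALLOC][20-25 ALLOC][26-28 FREE]

Answer: [0-4 ALLOC][5-9 FREE][10-19 ALLOC][20-25 ALLOC][26-28 FREE]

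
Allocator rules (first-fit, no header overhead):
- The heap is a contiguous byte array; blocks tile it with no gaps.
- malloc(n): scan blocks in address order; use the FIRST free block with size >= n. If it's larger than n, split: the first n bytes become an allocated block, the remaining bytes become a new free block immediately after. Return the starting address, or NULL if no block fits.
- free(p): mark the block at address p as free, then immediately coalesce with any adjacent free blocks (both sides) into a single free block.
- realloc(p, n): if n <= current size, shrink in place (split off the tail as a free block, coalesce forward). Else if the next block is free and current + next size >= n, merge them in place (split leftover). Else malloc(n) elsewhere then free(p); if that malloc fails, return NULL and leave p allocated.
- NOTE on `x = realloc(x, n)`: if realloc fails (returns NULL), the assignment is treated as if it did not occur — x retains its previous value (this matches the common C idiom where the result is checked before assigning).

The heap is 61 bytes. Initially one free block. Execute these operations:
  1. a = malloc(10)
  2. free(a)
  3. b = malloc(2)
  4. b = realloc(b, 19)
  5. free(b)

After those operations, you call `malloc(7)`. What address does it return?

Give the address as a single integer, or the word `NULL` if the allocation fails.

Op 1: a = malloc(10) -> a = 0; heap: [0-9 ALLOC][10-60 FREE]
Op 2: free(a) -> (freed a); heap: [0-60 FREE]
Op 3: b = malloc(2) -> b = 0; heap: [0-1 ALLOC][2-60 FREE]
Op 4: b = realloc(b, 19) -> b = 0; heap: [0-18 ALLOC][19-60 FREE]
Op 5: free(b) -> (freed b); heap: [0-60 FREE]
malloc(7): first-fit scan over [0-60 FREE] -> 0

Answer: 0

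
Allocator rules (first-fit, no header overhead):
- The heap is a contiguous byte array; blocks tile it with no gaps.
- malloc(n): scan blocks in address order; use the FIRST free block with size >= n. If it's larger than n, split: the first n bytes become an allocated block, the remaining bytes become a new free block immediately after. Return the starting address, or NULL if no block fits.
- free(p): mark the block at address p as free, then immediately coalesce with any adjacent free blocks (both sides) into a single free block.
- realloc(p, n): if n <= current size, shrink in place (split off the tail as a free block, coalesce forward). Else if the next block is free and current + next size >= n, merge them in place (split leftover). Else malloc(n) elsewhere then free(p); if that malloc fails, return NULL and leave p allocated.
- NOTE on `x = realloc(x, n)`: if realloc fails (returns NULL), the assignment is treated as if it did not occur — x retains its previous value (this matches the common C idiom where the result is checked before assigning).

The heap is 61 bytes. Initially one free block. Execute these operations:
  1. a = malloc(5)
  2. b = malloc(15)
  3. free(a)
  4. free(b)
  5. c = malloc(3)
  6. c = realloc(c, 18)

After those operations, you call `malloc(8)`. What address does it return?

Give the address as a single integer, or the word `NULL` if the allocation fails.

Op 1: a = malloc(5) -> a = 0; heap: [0-4 ALLOC][5-60 FREE]
Op 2: b = malloc(15) -> b = 5; heap: [0-4 ALLOC][5-19 ALLOC][20-60 FREE]
Op 3: free(a) -> (freed a); heap: [0-4 FREE][5-19 ALLOC][20-60 FREE]
Op 4: free(b) -> (freed b); heap: [0-60 FREE]
Op 5: c = malloc(3) -> c = 0; heap: [0-2 ALLOC][3-60 FREE]
Op 6: c = realloc(c, 18) -> c = 0; heap: [0-17 ALLOC][18-60 FREE]
malloc(8): first-fit scan over [0-17 ALLOC][18-60 FREE] -> 18

Answer: 18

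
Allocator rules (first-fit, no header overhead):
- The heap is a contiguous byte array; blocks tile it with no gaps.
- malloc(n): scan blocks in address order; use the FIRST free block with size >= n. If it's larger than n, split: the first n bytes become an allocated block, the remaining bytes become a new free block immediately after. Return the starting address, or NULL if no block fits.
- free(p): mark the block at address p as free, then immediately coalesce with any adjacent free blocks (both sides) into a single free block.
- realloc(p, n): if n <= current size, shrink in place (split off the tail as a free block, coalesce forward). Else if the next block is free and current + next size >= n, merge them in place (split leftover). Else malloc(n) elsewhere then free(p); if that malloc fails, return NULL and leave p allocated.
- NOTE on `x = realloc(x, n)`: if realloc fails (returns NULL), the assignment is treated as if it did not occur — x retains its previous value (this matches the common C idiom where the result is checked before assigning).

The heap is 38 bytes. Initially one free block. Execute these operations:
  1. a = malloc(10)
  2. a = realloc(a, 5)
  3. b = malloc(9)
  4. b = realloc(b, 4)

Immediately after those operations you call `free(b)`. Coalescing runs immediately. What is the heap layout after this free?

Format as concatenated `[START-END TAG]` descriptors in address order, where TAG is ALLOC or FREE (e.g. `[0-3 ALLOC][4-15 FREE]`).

Op 1: a = malloc(10) -> a = 0; heap: [0-9 ALLOC][10-37 FREE]
Op 2: a = realloc(a, 5) -> a = 0; heap: [0-4 ALLOC][5-37 FREE]
Op 3: b = malloc(9) -> b = 5; heap: [0-4 ALLOC][5-13 ALLOC][14-37 FREE]
Op 4: b = realloc(b, 4) -> b = 5; heap: [0-4 ALLOC][5-8 ALLOC][9-37 FREE]
free(b): b = 5 -> block [5-8 ALLOC]; mark free, coalesce with adjacent free neighbors -> [0-4 ALLOC][5-37 FREE]

Answer: [0-4 ALLOC][5-37 FREE]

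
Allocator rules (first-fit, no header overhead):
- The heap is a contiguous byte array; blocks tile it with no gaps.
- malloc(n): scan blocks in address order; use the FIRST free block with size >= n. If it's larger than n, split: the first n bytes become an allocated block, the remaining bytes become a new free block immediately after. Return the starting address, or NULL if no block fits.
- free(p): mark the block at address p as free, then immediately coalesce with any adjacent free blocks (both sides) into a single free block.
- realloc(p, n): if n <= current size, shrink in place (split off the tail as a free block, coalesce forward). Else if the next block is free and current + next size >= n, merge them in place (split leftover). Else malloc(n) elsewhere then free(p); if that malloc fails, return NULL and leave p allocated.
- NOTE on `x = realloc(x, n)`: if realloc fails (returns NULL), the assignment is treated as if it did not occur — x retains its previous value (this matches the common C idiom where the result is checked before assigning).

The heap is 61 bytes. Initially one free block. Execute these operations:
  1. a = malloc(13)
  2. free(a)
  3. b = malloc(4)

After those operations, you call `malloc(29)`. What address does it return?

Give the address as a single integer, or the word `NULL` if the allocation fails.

Op 1: a = malloc(13) -> a = 0; heap: [0-12 ALLOC][13-60 FREE]
Op 2: free(a) -> (freed a); heap: [0-60 FREE]
Op 3: b = malloc(4) -> b = 0; heap: [0-3 ALLOC][4-60 FREE]
malloc(29): first-fit scan over [0-3 ALLOC][4-60 FREE] -> 4

Answer: 4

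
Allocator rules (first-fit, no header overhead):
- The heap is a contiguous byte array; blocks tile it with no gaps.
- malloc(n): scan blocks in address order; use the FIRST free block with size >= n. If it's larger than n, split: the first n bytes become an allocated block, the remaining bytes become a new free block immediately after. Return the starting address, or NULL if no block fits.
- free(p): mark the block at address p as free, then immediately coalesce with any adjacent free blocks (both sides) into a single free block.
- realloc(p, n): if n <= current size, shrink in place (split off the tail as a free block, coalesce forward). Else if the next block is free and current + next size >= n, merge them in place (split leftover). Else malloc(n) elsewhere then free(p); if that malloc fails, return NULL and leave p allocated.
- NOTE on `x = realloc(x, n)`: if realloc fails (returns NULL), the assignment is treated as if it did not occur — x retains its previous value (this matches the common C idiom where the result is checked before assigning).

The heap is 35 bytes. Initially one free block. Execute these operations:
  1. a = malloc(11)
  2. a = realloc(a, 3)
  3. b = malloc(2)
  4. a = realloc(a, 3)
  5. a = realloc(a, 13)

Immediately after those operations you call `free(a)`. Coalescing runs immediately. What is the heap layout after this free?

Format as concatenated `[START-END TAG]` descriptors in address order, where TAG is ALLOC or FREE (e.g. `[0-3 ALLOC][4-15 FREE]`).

Answer: [0-2 FREE][3-4 ALLOC][5-34 FREE]

Derivation:
Op 1: a = malloc(11) -> a = 0; heap: [0-10 ALLOC][11-34 FREE]
Op 2: a = realloc(a, 3) -> a = 0; heap: [0-2 ALLOC][3-34 FREE]
Op 3: b = malloc(2) -> b = 3; heap: [0-2 ALLOC][3-4 ALLOC][5-34 FREE]
Op 4: a = realloc(a, 3) -> a = 0; heap: [0-2 ALLOC][3-4 ALLOC][5-34 FREE]
Op 5: a = realloc(a, 13) -> a = 5; heap: [0-2 FREE][3-4 ALLOC][5-17 ALLOC][18-34 FREE]
free(a): a = 5 -> block [5-17 ALLOC]; mark free, coalesce with adjacent free neighbors -> [0-2 FREE][3-4 ALLOC][5-34 FREE]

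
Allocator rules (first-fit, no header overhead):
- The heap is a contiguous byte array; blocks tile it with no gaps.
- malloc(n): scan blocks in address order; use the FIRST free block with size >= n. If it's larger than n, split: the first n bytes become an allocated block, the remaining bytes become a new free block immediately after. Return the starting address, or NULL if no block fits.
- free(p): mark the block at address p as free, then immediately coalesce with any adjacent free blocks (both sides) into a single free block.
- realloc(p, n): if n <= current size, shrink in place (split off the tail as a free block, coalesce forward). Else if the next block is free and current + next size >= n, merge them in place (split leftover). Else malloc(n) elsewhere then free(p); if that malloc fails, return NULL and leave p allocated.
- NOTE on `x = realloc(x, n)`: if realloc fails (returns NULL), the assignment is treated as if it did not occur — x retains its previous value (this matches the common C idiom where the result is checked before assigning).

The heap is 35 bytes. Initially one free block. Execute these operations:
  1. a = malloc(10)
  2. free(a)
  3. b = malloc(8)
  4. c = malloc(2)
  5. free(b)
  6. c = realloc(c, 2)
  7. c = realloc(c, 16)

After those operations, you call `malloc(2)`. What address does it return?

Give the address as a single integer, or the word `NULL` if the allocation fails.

Answer: 0

Derivation:
Op 1: a = malloc(10) -> a = 0; heap: [0-9 ALLOC][10-34 FREE]
Op 2: free(a) -> (freed a); heap: [0-34 FREE]
Op 3: b = malloc(8) -> b = 0; heap: [0-7 ALLOC][8-34 FREE]
Op 4: c = malloc(2) -> c = 8; heap: [0-7 ALLOC][8-9 ALLOC][10-34 FREE]
Op 5: free(b) -> (freed b); heap: [0-7 FREE][8-9 ALLOC][10-34 FREE]
Op 6: c = realloc(c, 2) -> c = 8; heap: [0-7 FREE][8-9 ALLOC][10-34 FREE]
Op 7: c = realloc(c, 16) -> c = 8; heap: [0-7 FREE][8-23 ALLOC][24-34 FREE]
malloc(2): first-fit scan over [0-7 FREE][8-23 ALLOC][24-34 FREE] -> 0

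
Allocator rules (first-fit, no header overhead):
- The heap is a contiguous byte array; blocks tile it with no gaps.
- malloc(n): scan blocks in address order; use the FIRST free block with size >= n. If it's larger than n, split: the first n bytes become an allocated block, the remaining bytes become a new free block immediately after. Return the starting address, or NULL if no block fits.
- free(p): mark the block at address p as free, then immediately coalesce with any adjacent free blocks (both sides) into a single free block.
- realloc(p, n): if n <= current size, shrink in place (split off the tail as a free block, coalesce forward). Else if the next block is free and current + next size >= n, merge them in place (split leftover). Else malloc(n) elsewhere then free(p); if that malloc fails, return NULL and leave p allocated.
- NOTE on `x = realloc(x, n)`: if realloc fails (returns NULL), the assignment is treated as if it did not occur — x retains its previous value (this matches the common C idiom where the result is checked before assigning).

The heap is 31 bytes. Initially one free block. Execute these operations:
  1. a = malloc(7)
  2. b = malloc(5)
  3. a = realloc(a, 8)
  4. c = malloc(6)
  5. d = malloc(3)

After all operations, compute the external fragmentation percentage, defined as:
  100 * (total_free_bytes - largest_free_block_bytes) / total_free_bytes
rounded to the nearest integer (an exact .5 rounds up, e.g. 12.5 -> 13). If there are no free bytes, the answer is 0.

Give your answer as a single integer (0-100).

Answer: 11

Derivation:
Op 1: a = malloc(7) -> a = 0; heap: [0-6 ALLOC][7-30 FREE]
Op 2: b = malloc(5) -> b = 7; heap: [0-6 ALLOC][7-11 ALLOC][12-30 FREE]
Op 3: a = realloc(a, 8) -> a = 12; heap: [0-6 FREE][7-11 ALLOC][12-19 ALLOC][20-30 FREE]
Op 4: c = malloc(6) -> c = 0; heap: [0-5 ALLOC][6-6 FREE][7-11 ALLOC][12-19 ALLOC][20-30 FREE]
Op 5: d = malloc(3) -> d = 20; heap: [0-5 ALLOC][6-6 FREE][7-11 ALLOC][12-19 ALLOC][20-22 ALLOC][23-30 FREE]
Free blocks: [1 8] total_free=9 largest=8 -> 100*(9-8)/9 = 100/9 ≈ 11.111 -> rounds to 11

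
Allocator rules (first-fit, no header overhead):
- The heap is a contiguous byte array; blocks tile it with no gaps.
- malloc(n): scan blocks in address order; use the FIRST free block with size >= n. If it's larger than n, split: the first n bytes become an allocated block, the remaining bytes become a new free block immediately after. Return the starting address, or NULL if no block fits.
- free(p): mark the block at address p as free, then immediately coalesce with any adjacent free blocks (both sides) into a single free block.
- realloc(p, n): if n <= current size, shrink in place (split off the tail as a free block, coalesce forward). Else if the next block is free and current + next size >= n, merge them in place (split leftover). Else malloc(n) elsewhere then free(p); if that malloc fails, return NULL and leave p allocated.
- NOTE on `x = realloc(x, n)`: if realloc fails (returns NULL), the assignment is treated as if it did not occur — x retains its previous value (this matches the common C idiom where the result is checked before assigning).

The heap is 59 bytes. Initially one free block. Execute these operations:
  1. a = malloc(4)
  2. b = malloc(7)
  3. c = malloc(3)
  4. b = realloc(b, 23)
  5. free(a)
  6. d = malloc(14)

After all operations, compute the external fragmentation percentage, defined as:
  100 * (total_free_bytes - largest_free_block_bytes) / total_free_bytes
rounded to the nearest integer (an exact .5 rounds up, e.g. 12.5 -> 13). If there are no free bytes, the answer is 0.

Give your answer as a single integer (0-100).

Op 1: a = malloc(4) -> a = 0; heap: [0-3 ALLOC][4-58 FREE]
Op 2: b = malloc(7) -> b = 4; heap: [0-3 ALLOC][4-10 ALLOC][11-58 FREE]
Op 3: c = malloc(3) -> c = 11; heap: [0-3 ALLOC][4-10 ALLOC][11-13 ALLOC][14-58 FREE]
Op 4: b = realloc(b, 23) -> b = 14; heap: [0-3 ALLOC][4-10 FREE][11-13 ALLOC][14-36 ALLOC][37-58 FREE]
Op 5: free(a) -> (freed a); heap: [0-10 FREE][11-13 ALLOC][14-36 ALLOC][37-58 FREE]
Op 6: d = malloc(14) -> d = 37; heap: [0-10 FREE][11-13 ALLOC][14-36 ALLOC][37-50 ALLOC][51-58 FREE]
Free blocks: [11 8] total_free=19 largest=11 -> 100*(19-11)/19 = 800/19 ≈ 42.105 -> rounds to 42

Answer: 42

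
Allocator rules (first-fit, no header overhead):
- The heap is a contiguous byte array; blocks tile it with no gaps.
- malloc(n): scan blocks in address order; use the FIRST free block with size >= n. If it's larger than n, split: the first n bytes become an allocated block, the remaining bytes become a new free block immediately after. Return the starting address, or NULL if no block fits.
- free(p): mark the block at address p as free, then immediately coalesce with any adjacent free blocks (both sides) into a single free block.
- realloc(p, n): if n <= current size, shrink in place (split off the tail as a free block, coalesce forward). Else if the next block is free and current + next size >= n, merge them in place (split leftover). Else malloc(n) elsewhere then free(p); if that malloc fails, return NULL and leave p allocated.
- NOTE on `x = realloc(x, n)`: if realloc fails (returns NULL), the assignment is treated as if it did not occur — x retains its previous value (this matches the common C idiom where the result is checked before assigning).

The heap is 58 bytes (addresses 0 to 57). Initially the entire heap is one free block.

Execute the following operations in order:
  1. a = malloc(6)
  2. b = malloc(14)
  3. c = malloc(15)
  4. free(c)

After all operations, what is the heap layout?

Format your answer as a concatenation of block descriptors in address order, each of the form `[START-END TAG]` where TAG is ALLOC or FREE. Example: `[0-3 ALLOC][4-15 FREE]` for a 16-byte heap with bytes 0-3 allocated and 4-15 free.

Op 1: a = malloc(6) -> a = 0; heap: [0-5 ALLOC][6-57 FREE]
Op 2: b = malloc(14) -> b = 6; heap: [0-5 ALLOC][6-19 ALLOC][20-57 FREE]
Op 3: c = malloc(15) -> c = 20; heap: [0-5 ALLOC][6-19 ALLOC][20-34 ALLOC][35-57 FREE]
Op 4: free(c) -> (freed c); heap: [0-5 ALLOC][6-19 ALLOC][20-57 FREE]

Answer: [0-5 ALLOC][6-19 ALLOC][20-57 FREE]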